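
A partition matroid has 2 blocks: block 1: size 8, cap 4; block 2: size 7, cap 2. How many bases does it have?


A basis picks exactly ci elements from block i.
Number of bases = product of C(|Si|, ci).
= C(8,4) * C(7,2)
= 70 * 21
= 1470.

1470


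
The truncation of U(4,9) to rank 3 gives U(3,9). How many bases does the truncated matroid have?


Truncating U(4,9) to rank 3 gives U(3,9).
Bases of U(3,9) are all 3-element subsets of 9 elements.
Number of bases = C(9,3) = (9 * 8 * 7) / (1 * 2 * 3) = 84.

84


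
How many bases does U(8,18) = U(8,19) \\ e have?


Deleting e from U(8,19) gives U(8,18) since n > r.
Bases of U(8,18) = (18 choose 8) = 43758.

43758


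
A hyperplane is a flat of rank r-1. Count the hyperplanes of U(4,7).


Hyperplanes of U(4,7) are flats of rank 3.
In a uniform matroid, these are exactly the (3)-element subsets.
Count = C(7,3) = 7! / (3! * 4!) = 35.

35


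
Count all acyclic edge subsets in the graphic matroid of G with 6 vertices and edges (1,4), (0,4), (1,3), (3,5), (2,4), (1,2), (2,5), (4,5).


An independent set in a graphic matroid is an acyclic edge subset.
G has 6 vertices and 8 edges.
Enumerate all 2^8 = 256 subsets, checking for acyclicity.
Total independent sets = 172.

172


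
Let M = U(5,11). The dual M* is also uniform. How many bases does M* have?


The dual of U(r,n) is U(n-r, n) = U(6,11).
Bases of U(6,11) are all (6)-element subsets.
|B(M*)| = C(11,6) = 11! / (6! * 5!) = 462.

462


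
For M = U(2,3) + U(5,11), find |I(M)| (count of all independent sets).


For a direct sum, |I(M1+M2)| = |I(M1)| * |I(M2)|.
|I(U(2,3))| = sum C(3,k) for k=0..2 = 7.
|I(U(5,11))| = sum C(11,k) for k=0..5 = 1024.
Total = 7 * 1024 = 7168.

7168


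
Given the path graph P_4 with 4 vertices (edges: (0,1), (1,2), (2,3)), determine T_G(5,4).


A path on 4 vertices is a tree with 3 edges.
T(x,y) = x^(3) for any tree.
T(5,4) = 5^3 = 125.

125


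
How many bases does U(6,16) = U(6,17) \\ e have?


Deleting e from U(6,17) gives U(6,16) since n > r.
Bases of U(6,16) = C(16,6) = 8008.

8008


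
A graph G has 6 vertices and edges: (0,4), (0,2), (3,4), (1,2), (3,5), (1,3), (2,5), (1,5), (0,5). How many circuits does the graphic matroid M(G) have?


A circuit in a graphic matroid = edge set of a simple cycle.
G has 6 vertices and 9 edges.
Enumerating all minimal edge subsets forming cycles...
Total circuits found: 13.

13


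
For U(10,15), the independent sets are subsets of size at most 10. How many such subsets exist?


Independent sets of U(10,15) are all subsets of size <= 10.
Count = C(15,0) + C(15,1) + C(15,2) + C(15,3) + C(15,4) + C(15,5) + C(15,6) + C(15,7) + C(15,8) + C(15,9) + C(15,10)
     = 1 + 15 + 105 + 455 + 1365 + 3003 + 5005 + 6435 + 6435 + 5005 + 3003
     = 30827.

30827


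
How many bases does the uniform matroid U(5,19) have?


Bases of U(5,19) are all 5-element subsets of the 19-element ground set.
Number of bases = C(19,5).
(19 choose 5) = 11628.

11628


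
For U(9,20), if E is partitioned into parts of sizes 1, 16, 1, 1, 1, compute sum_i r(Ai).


r(Ai) = min(|Ai|, 9) for each part.
Sum = min(1,9) + min(16,9) + min(1,9) + min(1,9) + min(1,9)
    = 1 + 9 + 1 + 1 + 1
    = 13.

13


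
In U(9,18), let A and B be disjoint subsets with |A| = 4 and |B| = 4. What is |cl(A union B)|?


|A union B| = 4 + 4 = 8 (disjoint).
In U(9,18), cl(S) = S if |S| < 9, else cl(S) = E.
Since 8 < 9, cl(A union B) = A union B.
|cl(A union B)| = 8.

8


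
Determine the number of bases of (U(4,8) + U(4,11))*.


(M1+M2)* = M1* + M2*.
M1* = U(4,8), bases: C(8,4) = 70.
M2* = U(7,11), bases: C(11,7) = 330.
|B(M*)| = 70 * 330 = 23100.

23100


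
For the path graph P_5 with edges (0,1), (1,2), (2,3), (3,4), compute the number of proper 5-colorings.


P(P_5, k) = k * (k-1)^(4).
P(5) = 5 * 4^4 = 5 * 256 = 1280.

1280


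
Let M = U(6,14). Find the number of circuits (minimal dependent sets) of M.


In U(6,14), circuits are the (7)-element subsets.
Any set of 7 elements is dependent, and removing any one element gives
an independent set of size 6, so it is a minimal dependent set.
Number of circuits = C(14,7) = 3432.

3432


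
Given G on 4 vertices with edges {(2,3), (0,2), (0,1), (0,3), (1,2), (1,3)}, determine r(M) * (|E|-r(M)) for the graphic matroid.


r(M) = |V| - c = 4 - 1 = 3.
nullity = |E| - r(M) = 6 - 3 = 3.
Product = 3 * 3 = 9.

9


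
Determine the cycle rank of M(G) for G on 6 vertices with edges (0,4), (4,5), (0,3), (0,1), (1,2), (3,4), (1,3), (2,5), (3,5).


Cycle rank (nullity) = |E| - r(M) = |E| - (|V| - c).
|E| = 9, |V| = 6, c = 1.
Nullity = 9 - (6 - 1) = 9 - 5 = 4.

4


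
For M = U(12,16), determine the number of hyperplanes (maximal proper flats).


Hyperplanes of U(12,16) are flats of rank 11.
In a uniform matroid, these are exactly the (11)-element subsets.
Count = C(16,11) = 16! / (11! * 5!) = 4368.

4368


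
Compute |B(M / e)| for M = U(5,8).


Contracting e from U(5,8) gives U(4,7).
Bases of U(4,7) = C(7,4) = (7 * 6 * 5 * 4) / (1 * 2 * 3 * 4) = 35.

35


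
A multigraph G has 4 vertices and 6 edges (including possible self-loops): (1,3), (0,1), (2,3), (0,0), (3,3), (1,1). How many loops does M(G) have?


In a graphic matroid, a loop is a self-loop edge (u,u) with rank 0.
Examining all 6 edges for self-loops...
Self-loops found: (0,0), (3,3), (1,1)
Number of loops = 3.

3


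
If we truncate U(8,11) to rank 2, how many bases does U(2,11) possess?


Truncating U(8,11) to rank 2 gives U(2,11).
Bases of U(2,11) are all 2-element subsets of 11 elements.
Number of bases = (11 choose 2) = 55.

55


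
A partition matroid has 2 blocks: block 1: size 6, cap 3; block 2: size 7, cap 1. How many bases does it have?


A basis picks exactly ci elements from block i.
Number of bases = product of C(|Si|, ci).
= C(6,3) * C(7,1)
= 20 * 7
= 140.

140


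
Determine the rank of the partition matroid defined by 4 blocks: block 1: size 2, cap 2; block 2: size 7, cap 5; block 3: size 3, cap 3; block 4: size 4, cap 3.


Rank of a partition matroid = sum of min(|Si|, ci) for each block.
= min(2,2) + min(7,5) + min(3,3) + min(4,3)
= 2 + 5 + 3 + 3
= 13.

13


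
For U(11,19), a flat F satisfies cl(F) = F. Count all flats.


Flats of U(11,19): every subset of size < 11 is a flat, plus E itself.
Count = (19 choose 0) + (19 choose 1) + (19 choose 2) + (19 choose 3) + (19 choose 4) + (19 choose 5) + (19 choose 6) + (19 choose 7) + (19 choose 8) + (19 choose 9) + (19 choose 10) + 1
     = 1 + 19 + 171 + 969 + 3876 + 11628 + 27132 + 50388 + 75582 + 92378 + 92378 + 1
     = 354523.

354523


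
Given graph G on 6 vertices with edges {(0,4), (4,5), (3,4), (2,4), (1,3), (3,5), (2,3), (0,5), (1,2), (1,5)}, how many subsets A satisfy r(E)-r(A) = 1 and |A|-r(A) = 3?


R(x,y) = sum over A in 2^E of x^(r(E)-r(A)) * y^(|A|-r(A)).
G has 6 vertices, 10 edges. r(E) = 5.
Enumerate all 2^10 = 1024 subsets.
Count subsets with r(E)-r(A)=1 and |A|-r(A)=3: 10.

10


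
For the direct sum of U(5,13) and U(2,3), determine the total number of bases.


Bases of a direct sum M1 + M2: |B| = |B(M1)| * |B(M2)|.
|B(U(5,13))| = C(13,5) = 1287.
|B(U(2,3))| = C(3,2) = 3.
Total bases = 1287 * 3 = 3861.

3861


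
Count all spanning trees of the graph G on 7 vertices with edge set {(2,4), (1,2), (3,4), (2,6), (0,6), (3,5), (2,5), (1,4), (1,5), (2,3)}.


By Kirchhoff's matrix tree theorem, the number of spanning trees equals
the determinant of any cofactor of the Laplacian matrix L.
G has 7 vertices and 10 edges.
Computing the (6 x 6) cofactor determinant gives 45.

45


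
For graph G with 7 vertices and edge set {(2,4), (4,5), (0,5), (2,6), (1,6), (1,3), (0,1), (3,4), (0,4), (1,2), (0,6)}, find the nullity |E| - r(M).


Cycle rank (nullity) = |E| - r(M) = |E| - (|V| - c).
|E| = 11, |V| = 7, c = 1.
Nullity = 11 - (7 - 1) = 11 - 6 = 5.

5


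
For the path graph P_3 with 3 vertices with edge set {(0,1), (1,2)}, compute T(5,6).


A path on 3 vertices is a tree with 2 edges.
T(x,y) = x^(2) for any tree.
T(5,6) = 5^2 = 25.

25


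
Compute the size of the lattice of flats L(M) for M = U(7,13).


Flats of U(7,13): every subset of size < 7 is a flat, plus E itself.
Count = C(13,0) + C(13,1) + C(13,2) + C(13,3) + C(13,4) + C(13,5) + C(13,6) + 1
     = 1 + 13 + 78 + 286 + 715 + 1287 + 1716 + 1
     = 4097.

4097


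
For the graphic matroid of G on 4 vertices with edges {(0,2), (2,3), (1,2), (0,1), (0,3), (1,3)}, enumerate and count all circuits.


A circuit in a graphic matroid = edge set of a simple cycle.
G has 4 vertices and 6 edges.
Enumerating all minimal edge subsets forming cycles...
Total circuits found: 7.

7


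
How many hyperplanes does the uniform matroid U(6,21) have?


Hyperplanes of U(6,21) are flats of rank 5.
In a uniform matroid, these are exactly the (5)-element subsets.
Count = C(21,5) = 20349.

20349


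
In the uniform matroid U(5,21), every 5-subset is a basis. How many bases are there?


Bases of U(5,21) are all 5-element subsets of the 21-element ground set.
Number of bases = C(21,5).
C(21,5) = 20349.

20349


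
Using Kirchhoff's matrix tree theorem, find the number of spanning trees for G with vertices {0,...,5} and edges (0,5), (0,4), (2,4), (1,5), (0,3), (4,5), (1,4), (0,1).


By Kirchhoff's matrix tree theorem, the number of spanning trees equals
the determinant of any cofactor of the Laplacian matrix L.
G has 6 vertices and 8 edges.
Computing the (5 x 5) cofactor determinant gives 16.

16


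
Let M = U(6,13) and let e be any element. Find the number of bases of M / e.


Contracting e from U(6,13) gives U(5,12).
Bases of U(5,12) = (12 choose 5) = 792.

792


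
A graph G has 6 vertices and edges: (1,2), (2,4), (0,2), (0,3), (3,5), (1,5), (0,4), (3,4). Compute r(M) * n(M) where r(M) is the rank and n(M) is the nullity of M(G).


r(M) = |V| - c = 6 - 1 = 5.
nullity = |E| - r(M) = 8 - 5 = 3.
Product = 5 * 3 = 15.

15


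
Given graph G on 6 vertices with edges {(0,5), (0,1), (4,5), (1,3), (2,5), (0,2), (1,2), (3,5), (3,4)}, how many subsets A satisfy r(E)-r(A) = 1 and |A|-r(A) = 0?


R(x,y) = sum over A in 2^E of x^(r(E)-r(A)) * y^(|A|-r(A)).
G has 6 vertices, 9 edges. r(E) = 5.
Enumerate all 2^9 = 512 subsets.
Count subsets with r(E)-r(A)=1 and |A|-r(A)=0: 105.

105


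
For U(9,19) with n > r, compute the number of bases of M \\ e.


Deleting e from U(9,19) gives U(9,18) since n > r.
Bases of U(9,18) = C(18,9) = 48620.

48620


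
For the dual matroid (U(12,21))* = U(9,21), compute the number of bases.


The dual of U(r,n) is U(n-r, n) = U(9,21).
Bases of U(9,21) are all (9)-element subsets.
|B(M*)| = C(21,9) = 293930.

293930


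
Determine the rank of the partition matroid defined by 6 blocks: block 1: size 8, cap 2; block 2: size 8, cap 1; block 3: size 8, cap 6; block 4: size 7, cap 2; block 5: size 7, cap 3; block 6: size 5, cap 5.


Rank of a partition matroid = sum of min(|Si|, ci) for each block.
= min(8,2) + min(8,1) + min(8,6) + min(7,2) + min(7,3) + min(5,5)
= 2 + 1 + 6 + 2 + 3 + 5
= 19.

19


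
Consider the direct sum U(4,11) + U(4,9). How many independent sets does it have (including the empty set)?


For a direct sum, |I(M1+M2)| = |I(M1)| * |I(M2)|.
|I(U(4,11))| = sum C(11,k) for k=0..4 = 562.
|I(U(4,9))| = sum C(9,k) for k=0..4 = 256.
Total = 562 * 256 = 143872.

143872


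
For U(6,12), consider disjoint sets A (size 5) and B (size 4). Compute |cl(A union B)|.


|A union B| = 5 + 4 = 9 (disjoint).
In U(6,12), cl(S) = S if |S| < 6, else cl(S) = E.
Since 9 >= 6, cl(A union B) = E.
|cl(A union B)| = 12.

12


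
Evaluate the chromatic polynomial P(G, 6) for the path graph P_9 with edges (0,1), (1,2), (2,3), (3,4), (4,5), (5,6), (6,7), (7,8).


P(P_9, k) = k * (k-1)^(8).
P(6) = 6 * 5^8 = 6 * 390625 = 2343750.

2343750


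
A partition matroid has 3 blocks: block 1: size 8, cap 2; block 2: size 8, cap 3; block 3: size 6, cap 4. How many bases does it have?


A basis picks exactly ci elements from block i.
Number of bases = product of C(|Si|, ci).
= C(8,2) * C(8,3) * C(6,4)
= 28 * 56 * 15
= 23520.

23520


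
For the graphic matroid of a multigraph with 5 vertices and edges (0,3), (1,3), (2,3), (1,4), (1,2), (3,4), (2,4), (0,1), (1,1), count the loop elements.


In a graphic matroid, a loop is a self-loop edge (u,u) with rank 0.
Examining all 9 edges for self-loops...
Self-loops found: (1,1)
Number of loops = 1.

1


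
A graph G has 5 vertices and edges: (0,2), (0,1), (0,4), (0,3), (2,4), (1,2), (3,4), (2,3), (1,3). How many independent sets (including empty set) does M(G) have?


An independent set in a graphic matroid is an acyclic edge subset.
G has 5 vertices and 9 edges.
Enumerate all 2^9 = 512 subsets, checking for acyclicity.
Total independent sets = 198.

198


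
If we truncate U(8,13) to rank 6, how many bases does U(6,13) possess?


Truncating U(8,13) to rank 6 gives U(6,13).
Bases of U(6,13) are all 6-element subsets of 13 elements.
Number of bases = C(13,6) = 1716.

1716


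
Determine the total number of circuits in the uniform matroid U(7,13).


In U(7,13), circuits are the (8)-element subsets.
Any set of 8 elements is dependent, and removing any one element gives
an independent set of size 7, so it is a minimal dependent set.
Number of circuits = C(13,8) = 1287.

1287


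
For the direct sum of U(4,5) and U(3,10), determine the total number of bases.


Bases of a direct sum M1 + M2: |B| = |B(M1)| * |B(M2)|.
|B(U(4,5))| = C(5,4) = 5.
|B(U(3,10))| = C(10,3) = 120.
Total bases = 5 * 120 = 600.

600


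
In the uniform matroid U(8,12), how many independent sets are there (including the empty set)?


Independent sets of U(8,12) are all subsets of size <= 8.
Count = C(12,0) + C(12,1) + C(12,2) + C(12,3) + C(12,4) + C(12,5) + C(12,6) + C(12,7) + C(12,8)
     = 1 + 12 + 66 + 220 + 495 + 792 + 924 + 792 + 495
     = 3797.

3797


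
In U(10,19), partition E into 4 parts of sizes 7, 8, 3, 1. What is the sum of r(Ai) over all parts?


r(Ai) = min(|Ai|, 10) for each part.
Sum = min(7,10) + min(8,10) + min(3,10) + min(1,10)
    = 7 + 8 + 3 + 1
    = 19.

19


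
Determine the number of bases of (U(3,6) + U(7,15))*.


(M1+M2)* = M1* + M2*.
M1* = U(3,6), bases: C(6,3) = 20.
M2* = U(8,15), bases: C(15,8) = 6435.
|B(M*)| = 20 * 6435 = 128700.

128700


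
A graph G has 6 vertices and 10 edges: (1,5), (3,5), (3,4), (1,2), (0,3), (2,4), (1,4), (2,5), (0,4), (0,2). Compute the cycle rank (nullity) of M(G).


Cycle rank (nullity) = |E| - r(M) = |E| - (|V| - c).
|E| = 10, |V| = 6, c = 1.
Nullity = 10 - (6 - 1) = 10 - 5 = 5.

5


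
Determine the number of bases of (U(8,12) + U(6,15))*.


(M1+M2)* = M1* + M2*.
M1* = U(4,12), bases: C(12,4) = 495.
M2* = U(9,15), bases: C(15,9) = 5005.
|B(M*)| = 495 * 5005 = 2477475.

2477475


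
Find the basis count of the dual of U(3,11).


The dual of U(r,n) is U(n-r, n) = U(8,11).
Bases of U(8,11) are all (8)-element subsets.
|B(M*)| = C(11,8) = 165.

165


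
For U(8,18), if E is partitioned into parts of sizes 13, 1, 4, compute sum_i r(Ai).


r(Ai) = min(|Ai|, 8) for each part.
Sum = min(13,8) + min(1,8) + min(4,8)
    = 8 + 1 + 4
    = 13.

13


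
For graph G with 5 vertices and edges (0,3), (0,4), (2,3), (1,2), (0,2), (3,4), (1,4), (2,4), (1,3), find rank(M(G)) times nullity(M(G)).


r(M) = |V| - c = 5 - 1 = 4.
nullity = |E| - r(M) = 9 - 4 = 5.
Product = 4 * 5 = 20.

20


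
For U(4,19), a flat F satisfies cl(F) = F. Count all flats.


Flats of U(4,19): every subset of size < 4 is a flat, plus E itself.
Count = (19 choose 0) + (19 choose 1) + (19 choose 2) + (19 choose 3) + 1
     = 1 + 19 + 171 + 969 + 1
     = 1161.

1161


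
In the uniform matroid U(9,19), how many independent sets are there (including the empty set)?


Independent sets of U(9,19) are all subsets of size <= 9.
Count = C(19,0) + C(19,1) + C(19,2) + C(19,3) + C(19,4) + C(19,5) + C(19,6) + C(19,7) + C(19,8) + C(19,9)
     = 1 + 19 + 171 + 969 + 3876 + 11628 + 27132 + 50388 + 75582 + 92378
     = 262144.

262144


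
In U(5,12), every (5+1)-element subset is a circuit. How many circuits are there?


In U(5,12), circuits are the (6)-element subsets.
Any set of 6 elements is dependent, and removing any one element gives
an independent set of size 5, so it is a minimal dependent set.
Number of circuits = (12 choose 6) = 924.

924


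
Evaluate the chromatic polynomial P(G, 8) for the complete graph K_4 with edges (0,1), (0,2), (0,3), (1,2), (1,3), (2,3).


P(K_4, k) = k(k-1)(k-2)...(k-3).
P(8) = (8) * (7) * (6) * (5) = 1680.

1680


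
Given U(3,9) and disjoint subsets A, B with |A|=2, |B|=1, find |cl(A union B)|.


|A union B| = 2 + 1 = 3 (disjoint).
In U(3,9), cl(S) = S if |S| < 3, else cl(S) = E.
Since 3 >= 3, cl(A union B) = E.
|cl(A union B)| = 9.

9


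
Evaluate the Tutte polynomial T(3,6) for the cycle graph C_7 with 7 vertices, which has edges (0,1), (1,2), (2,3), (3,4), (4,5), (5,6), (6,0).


T(C_7; x,y) = x + x^2 + ... + x^(6) + y.
T(3,6) = 3^1 + 3^2 + 3^3 + 3^4 + 3^5 + 3^6 + 6
= 3 + 9 + 27 + 81 + 243 + 729 + 6
= 1098.

1098


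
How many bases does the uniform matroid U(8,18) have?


Bases of U(8,18) are all 8-element subsets of the 18-element ground set.
Number of bases = C(18,8).
(18 choose 8) = 43758.

43758


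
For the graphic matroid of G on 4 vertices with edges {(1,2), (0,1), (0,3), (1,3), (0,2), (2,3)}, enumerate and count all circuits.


A circuit in a graphic matroid = edge set of a simple cycle.
G has 4 vertices and 6 edges.
Enumerating all minimal edge subsets forming cycles...
Total circuits found: 7.

7


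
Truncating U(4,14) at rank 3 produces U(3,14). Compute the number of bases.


Truncating U(4,14) to rank 3 gives U(3,14).
Bases of U(3,14) are all 3-element subsets of 14 elements.
Number of bases = (14 choose 3) = 364.

364


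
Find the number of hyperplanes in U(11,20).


Hyperplanes of U(11,20) are flats of rank 10.
In a uniform matroid, these are exactly the (10)-element subsets.
Count = C(20,10) = 184756.

184756


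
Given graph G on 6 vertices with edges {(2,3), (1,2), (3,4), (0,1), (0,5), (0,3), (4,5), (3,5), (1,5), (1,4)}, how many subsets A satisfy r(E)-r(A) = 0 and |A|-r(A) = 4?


R(x,y) = sum over A in 2^E of x^(r(E)-r(A)) * y^(|A|-r(A)).
G has 6 vertices, 10 edges. r(E) = 5.
Enumerate all 2^10 = 1024 subsets.
Count subsets with r(E)-r(A)=0 and |A|-r(A)=4: 10.

10


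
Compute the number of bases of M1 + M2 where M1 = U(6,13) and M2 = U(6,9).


Bases of a direct sum M1 + M2: |B| = |B(M1)| * |B(M2)|.
|B(U(6,13))| = C(13,6) = 1716.
|B(U(6,9))| = C(9,6) = 84.
Total bases = 1716 * 84 = 144144.

144144


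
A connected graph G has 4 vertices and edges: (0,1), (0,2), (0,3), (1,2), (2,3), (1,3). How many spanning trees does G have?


By Kirchhoff's matrix tree theorem, the number of spanning trees equals
the determinant of any cofactor of the Laplacian matrix L.
G has 4 vertices and 6 edges.
Computing the (3 x 3) cofactor determinant gives 16.

16


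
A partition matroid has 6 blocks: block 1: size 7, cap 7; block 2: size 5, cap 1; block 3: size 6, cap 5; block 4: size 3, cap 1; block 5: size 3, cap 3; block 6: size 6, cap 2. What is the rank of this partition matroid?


Rank of a partition matroid = sum of min(|Si|, ci) for each block.
= min(7,7) + min(5,1) + min(6,5) + min(3,1) + min(3,3) + min(6,2)
= 7 + 1 + 5 + 1 + 3 + 2
= 19.

19


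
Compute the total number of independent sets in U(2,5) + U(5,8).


For a direct sum, |I(M1+M2)| = |I(M1)| * |I(M2)|.
|I(U(2,5))| = sum C(5,k) for k=0..2 = 16.
|I(U(5,8))| = sum C(8,k) for k=0..5 = 219.
Total = 16 * 219 = 3504.

3504


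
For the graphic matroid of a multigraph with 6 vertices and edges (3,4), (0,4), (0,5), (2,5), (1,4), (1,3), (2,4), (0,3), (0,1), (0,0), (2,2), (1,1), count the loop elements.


In a graphic matroid, a loop is a self-loop edge (u,u) with rank 0.
Examining all 12 edges for self-loops...
Self-loops found: (0,0), (2,2), (1,1)
Number of loops = 3.

3


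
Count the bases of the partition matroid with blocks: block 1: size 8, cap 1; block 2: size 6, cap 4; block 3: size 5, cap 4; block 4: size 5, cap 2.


A basis picks exactly ci elements from block i.
Number of bases = product of C(|Si|, ci).
= C(8,1) * C(6,4) * C(5,4) * C(5,2)
= 8 * 15 * 5 * 10
= 6000.

6000


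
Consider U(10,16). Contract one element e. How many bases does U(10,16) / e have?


Contracting e from U(10,16) gives U(9,15).
Bases of U(9,15) = (15 choose 9) = 5005.

5005


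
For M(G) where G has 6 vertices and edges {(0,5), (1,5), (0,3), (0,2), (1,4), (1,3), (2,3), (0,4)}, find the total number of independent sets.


An independent set in a graphic matroid is an acyclic edge subset.
G has 6 vertices and 8 edges.
Enumerate all 2^8 = 256 subsets, checking for acyclicity.
Total independent sets = 186.

186


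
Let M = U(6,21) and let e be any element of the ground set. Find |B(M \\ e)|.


Deleting e from U(6,21) gives U(6,20) since n > r.
Bases of U(6,20) = C(20,6) = 38760.

38760


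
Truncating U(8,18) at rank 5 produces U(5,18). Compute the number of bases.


Truncating U(8,18) to rank 5 gives U(5,18).
Bases of U(5,18) are all 5-element subsets of 18 elements.
Number of bases = C(18,5) = 18! / (5! * 13!) = 8568.

8568


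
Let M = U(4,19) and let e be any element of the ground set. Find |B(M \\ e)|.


Deleting e from U(4,19) gives U(4,18) since n > r.
Bases of U(4,18) = C(18,4) = 18! / (4! * 14!) = 3060.

3060


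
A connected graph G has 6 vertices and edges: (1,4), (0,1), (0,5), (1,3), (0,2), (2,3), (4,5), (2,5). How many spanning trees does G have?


By Kirchhoff's matrix tree theorem, the number of spanning trees equals
the determinant of any cofactor of the Laplacian matrix L.
G has 6 vertices and 8 edges.
Computing the (5 x 5) cofactor determinant gives 35.

35


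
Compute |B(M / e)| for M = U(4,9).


Contracting e from U(4,9) gives U(3,8).
Bases of U(3,8) = C(8,3) = (8 * 7 * 6) / (1 * 2 * 3) = 56.

56


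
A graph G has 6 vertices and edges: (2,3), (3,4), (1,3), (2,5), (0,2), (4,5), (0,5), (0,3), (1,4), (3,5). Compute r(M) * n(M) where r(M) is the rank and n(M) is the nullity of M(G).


r(M) = |V| - c = 6 - 1 = 5.
nullity = |E| - r(M) = 10 - 5 = 5.
Product = 5 * 5 = 25.

25


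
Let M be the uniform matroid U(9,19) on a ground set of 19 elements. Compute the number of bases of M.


Bases of U(9,19) are all 9-element subsets of the 19-element ground set.
Number of bases = C(19,9).
(19 choose 9) = 92378.

92378


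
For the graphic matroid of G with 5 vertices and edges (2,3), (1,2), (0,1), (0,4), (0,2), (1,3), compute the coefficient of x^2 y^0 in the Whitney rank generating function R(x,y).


R(x,y) = sum over A in 2^E of x^(r(E)-r(A)) * y^(|A|-r(A)).
G has 5 vertices, 6 edges. r(E) = 4.
Enumerate all 2^6 = 64 subsets.
Count subsets with r(E)-r(A)=2 and |A|-r(A)=0: 15.

15


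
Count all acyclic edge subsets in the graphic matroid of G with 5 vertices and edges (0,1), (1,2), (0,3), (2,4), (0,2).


An independent set in a graphic matroid is an acyclic edge subset.
G has 5 vertices and 5 edges.
Enumerate all 2^5 = 32 subsets, checking for acyclicity.
Total independent sets = 28.

28


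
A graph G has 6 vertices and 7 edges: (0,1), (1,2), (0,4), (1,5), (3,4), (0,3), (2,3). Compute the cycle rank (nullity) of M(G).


Cycle rank (nullity) = |E| - r(M) = |E| - (|V| - c).
|E| = 7, |V| = 6, c = 1.
Nullity = 7 - (6 - 1) = 7 - 5 = 2.

2


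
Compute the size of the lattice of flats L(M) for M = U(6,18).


Flats of U(6,18): every subset of size < 6 is a flat, plus E itself.
Count = (18 choose 0) + (18 choose 1) + (18 choose 2) + (18 choose 3) + (18 choose 4) + (18 choose 5) + 1
     = 1 + 18 + 153 + 816 + 3060 + 8568 + 1
     = 12617.

12617


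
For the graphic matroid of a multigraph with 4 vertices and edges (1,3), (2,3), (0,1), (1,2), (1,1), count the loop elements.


In a graphic matroid, a loop is a self-loop edge (u,u) with rank 0.
Examining all 5 edges for self-loops...
Self-loops found: (1,1)
Number of loops = 1.

1


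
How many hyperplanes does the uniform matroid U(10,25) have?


Hyperplanes of U(10,25) are flats of rank 9.
In a uniform matroid, these are exactly the (9)-element subsets.
Count = C(25,9) = 25! / (9! * 16!) = 2042975.

2042975


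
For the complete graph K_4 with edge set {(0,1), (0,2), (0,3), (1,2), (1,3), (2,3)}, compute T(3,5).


T(K_4; x,y) = x^3 + 3x^2 + 4xy + 2x + y^3 + 3y^2 + 2y.
Substituting x=3, y=5:
= 27 + 27 + 60 + 6 + 125 + 75 + 10
= 330.

330


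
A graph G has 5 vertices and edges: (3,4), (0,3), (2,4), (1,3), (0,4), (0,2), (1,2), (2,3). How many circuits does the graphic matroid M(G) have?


A circuit in a graphic matroid = edge set of a simple cycle.
G has 5 vertices and 8 edges.
Enumerating all minimal edge subsets forming cycles...
Total circuits found: 12.

12


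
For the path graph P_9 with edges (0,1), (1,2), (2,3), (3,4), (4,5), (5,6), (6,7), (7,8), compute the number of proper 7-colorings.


P(P_9, k) = k * (k-1)^(8).
P(7) = 7 * 6^8 = 7 * 1679616 = 11757312.

11757312


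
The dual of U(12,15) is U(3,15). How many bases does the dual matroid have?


The dual of U(r,n) is U(n-r, n) = U(3,15).
Bases of U(3,15) are all (3)-element subsets.
|B(M*)| = (15 choose 3) = 455.

455


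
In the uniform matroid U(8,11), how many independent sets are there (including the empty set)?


Independent sets of U(8,11) are all subsets of size <= 8.
Count = C(11,0) + C(11,1) + C(11,2) + C(11,3) + C(11,4) + C(11,5) + C(11,6) + C(11,7) + C(11,8)
     = 1 + 11 + 55 + 165 + 330 + 462 + 462 + 330 + 165
     = 1981.

1981


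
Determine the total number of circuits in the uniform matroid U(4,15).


In U(4,15), circuits are the (5)-element subsets.
Any set of 5 elements is dependent, and removing any one element gives
an independent set of size 4, so it is a minimal dependent set.
Number of circuits = (15 choose 5) = 3003.

3003


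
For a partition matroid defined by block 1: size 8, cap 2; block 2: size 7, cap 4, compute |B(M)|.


A basis picks exactly ci elements from block i.
Number of bases = product of C(|Si|, ci).
= C(8,2) * C(7,4)
= 28 * 35
= 980.

980


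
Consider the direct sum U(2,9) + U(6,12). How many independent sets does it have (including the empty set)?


For a direct sum, |I(M1+M2)| = |I(M1)| * |I(M2)|.
|I(U(2,9))| = sum C(9,k) for k=0..2 = 46.
|I(U(6,12))| = sum C(12,k) for k=0..6 = 2510.
Total = 46 * 2510 = 115460.

115460


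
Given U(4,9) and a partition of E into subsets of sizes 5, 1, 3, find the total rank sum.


r(Ai) = min(|Ai|, 4) for each part.
Sum = min(5,4) + min(1,4) + min(3,4)
    = 4 + 1 + 3
    = 8.

8


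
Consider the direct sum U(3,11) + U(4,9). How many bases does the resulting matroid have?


Bases of a direct sum M1 + M2: |B| = |B(M1)| * |B(M2)|.
|B(U(3,11))| = C(11,3) = 165.
|B(U(4,9))| = C(9,4) = 126.
Total bases = 165 * 126 = 20790.

20790


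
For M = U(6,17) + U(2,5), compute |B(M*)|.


(M1+M2)* = M1* + M2*.
M1* = U(11,17), bases: C(17,11) = 12376.
M2* = U(3,5), bases: C(5,3) = 10.
|B(M*)| = 12376 * 10 = 123760.

123760


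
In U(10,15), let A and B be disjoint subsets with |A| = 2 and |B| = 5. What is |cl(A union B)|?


|A union B| = 2 + 5 = 7 (disjoint).
In U(10,15), cl(S) = S if |S| < 10, else cl(S) = E.
Since 7 < 10, cl(A union B) = A union B.
|cl(A union B)| = 7.

7


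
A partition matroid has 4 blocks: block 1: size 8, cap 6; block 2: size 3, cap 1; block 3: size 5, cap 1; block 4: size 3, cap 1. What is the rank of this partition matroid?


Rank of a partition matroid = sum of min(|Si|, ci) for each block.
= min(8,6) + min(3,1) + min(5,1) + min(3,1)
= 6 + 1 + 1 + 1
= 9.

9


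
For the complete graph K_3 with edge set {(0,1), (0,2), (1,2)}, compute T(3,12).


T(K_3; x,y) = x^2 + x + y.
T(3,12) = 9 + 3 + 12 = 24.

24


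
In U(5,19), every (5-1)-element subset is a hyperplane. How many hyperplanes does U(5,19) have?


Hyperplanes of U(5,19) are flats of rank 4.
In a uniform matroid, these are exactly the (4)-element subsets.
Count = C(19,4) = (19 * 18 * 17 * 16) / (1 * 2 * 3 * 4) = 3876.

3876


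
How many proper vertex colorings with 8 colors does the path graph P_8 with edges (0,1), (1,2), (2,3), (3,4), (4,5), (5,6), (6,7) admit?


P(P_8, k) = k * (k-1)^(7).
P(8) = 8 * 7^7 = 8 * 823543 = 6588344.

6588344


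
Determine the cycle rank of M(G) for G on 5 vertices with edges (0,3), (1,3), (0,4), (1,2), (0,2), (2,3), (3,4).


Cycle rank (nullity) = |E| - r(M) = |E| - (|V| - c).
|E| = 7, |V| = 5, c = 1.
Nullity = 7 - (5 - 1) = 7 - 4 = 3.

3


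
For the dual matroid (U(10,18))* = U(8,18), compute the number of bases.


The dual of U(r,n) is U(n-r, n) = U(8,18).
Bases of U(8,18) are all (8)-element subsets.
|B(M*)| = C(18,8) = 43758.

43758


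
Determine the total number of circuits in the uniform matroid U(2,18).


In U(2,18), circuits are the (3)-element subsets.
Any set of 3 elements is dependent, and removing any one element gives
an independent set of size 2, so it is a minimal dependent set.
Number of circuits = C(18,3) = 18! / (3! * 15!) = 816.

816


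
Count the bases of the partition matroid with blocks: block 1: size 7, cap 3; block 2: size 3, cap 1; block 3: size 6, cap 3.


A basis picks exactly ci elements from block i.
Number of bases = product of C(|Si|, ci).
= C(7,3) * C(3,1) * C(6,3)
= 35 * 3 * 20
= 2100.

2100


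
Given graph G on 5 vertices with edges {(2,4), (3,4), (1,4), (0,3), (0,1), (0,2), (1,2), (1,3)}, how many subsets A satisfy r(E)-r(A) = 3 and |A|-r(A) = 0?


R(x,y) = sum over A in 2^E of x^(r(E)-r(A)) * y^(|A|-r(A)).
G has 5 vertices, 8 edges. r(E) = 4.
Enumerate all 2^8 = 256 subsets.
Count subsets with r(E)-r(A)=3 and |A|-r(A)=0: 8.

8


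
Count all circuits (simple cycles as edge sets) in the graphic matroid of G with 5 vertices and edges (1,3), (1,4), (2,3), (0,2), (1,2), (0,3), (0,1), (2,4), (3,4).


A circuit in a graphic matroid = edge set of a simple cycle.
G has 5 vertices and 9 edges.
Enumerating all minimal edge subsets forming cycles...
Total circuits found: 22.

22


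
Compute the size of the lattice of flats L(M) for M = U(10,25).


Flats of U(10,25): every subset of size < 10 is a flat, plus E itself.
Count = (25 choose 0) + (25 choose 1) + (25 choose 2) + (25 choose 3) + (25 choose 4) + (25 choose 5) + (25 choose 6) + (25 choose 7) + (25 choose 8) + (25 choose 9) + 1
     = 1 + 25 + 300 + 2300 + 12650 + 53130 + 177100 + 480700 + 1081575 + 2042975 + 1
     = 3850757.

3850757


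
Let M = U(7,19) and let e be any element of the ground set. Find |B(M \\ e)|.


Deleting e from U(7,19) gives U(7,18) since n > r.
Bases of U(7,18) = C(18,7) = 18! / (7! * 11!) = 31824.

31824


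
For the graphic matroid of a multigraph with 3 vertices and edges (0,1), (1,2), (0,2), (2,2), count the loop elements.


In a graphic matroid, a loop is a self-loop edge (u,u) with rank 0.
Examining all 4 edges for self-loops...
Self-loops found: (2,2)
Number of loops = 1.

1


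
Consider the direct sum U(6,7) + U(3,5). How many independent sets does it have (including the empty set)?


For a direct sum, |I(M1+M2)| = |I(M1)| * |I(M2)|.
|I(U(6,7))| = sum C(7,k) for k=0..6 = 127.
|I(U(3,5))| = sum C(5,k) for k=0..3 = 26.
Total = 127 * 26 = 3302.

3302


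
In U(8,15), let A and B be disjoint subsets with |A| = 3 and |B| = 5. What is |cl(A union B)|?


|A union B| = 3 + 5 = 8 (disjoint).
In U(8,15), cl(S) = S if |S| < 8, else cl(S) = E.
Since 8 >= 8, cl(A union B) = E.
|cl(A union B)| = 15.

15


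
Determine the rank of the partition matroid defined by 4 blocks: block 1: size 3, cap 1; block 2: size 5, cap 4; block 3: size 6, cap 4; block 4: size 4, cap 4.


Rank of a partition matroid = sum of min(|Si|, ci) for each block.
= min(3,1) + min(5,4) + min(6,4) + min(4,4)
= 1 + 4 + 4 + 4
= 13.

13


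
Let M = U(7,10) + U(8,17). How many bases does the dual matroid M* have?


(M1+M2)* = M1* + M2*.
M1* = U(3,10), bases: C(10,3) = 120.
M2* = U(9,17), bases: C(17,9) = 24310.
|B(M*)| = 120 * 24310 = 2917200.

2917200


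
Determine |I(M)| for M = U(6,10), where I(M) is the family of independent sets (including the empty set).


Independent sets of U(6,10) are all subsets of size <= 6.
Count = C(10,0) + C(10,1) + C(10,2) + C(10,3) + C(10,4) + C(10,5) + C(10,6)
     = 1 + 10 + 45 + 120 + 210 + 252 + 210
     = 848.

848


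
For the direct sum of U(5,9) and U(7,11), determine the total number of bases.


Bases of a direct sum M1 + M2: |B| = |B(M1)| * |B(M2)|.
|B(U(5,9))| = C(9,5) = 126.
|B(U(7,11))| = C(11,7) = 330.
Total bases = 126 * 330 = 41580.

41580


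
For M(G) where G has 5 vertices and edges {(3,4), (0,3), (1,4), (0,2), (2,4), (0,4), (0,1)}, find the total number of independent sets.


An independent set in a graphic matroid is an acyclic edge subset.
G has 5 vertices and 7 edges.
Enumerate all 2^7 = 128 subsets, checking for acyclicity.
Total independent sets = 81.

81


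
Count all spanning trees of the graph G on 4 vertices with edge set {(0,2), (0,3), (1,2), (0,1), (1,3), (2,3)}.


By Kirchhoff's matrix tree theorem, the number of spanning trees equals
the determinant of any cofactor of the Laplacian matrix L.
G has 4 vertices and 6 edges.
Computing the (3 x 3) cofactor determinant gives 16.

16


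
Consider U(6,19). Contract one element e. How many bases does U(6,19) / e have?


Contracting e from U(6,19) gives U(5,18).
Bases of U(5,18) = C(18,5) = 8568.

8568


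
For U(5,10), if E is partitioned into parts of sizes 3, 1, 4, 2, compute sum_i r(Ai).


r(Ai) = min(|Ai|, 5) for each part.
Sum = min(3,5) + min(1,5) + min(4,5) + min(2,5)
    = 3 + 1 + 4 + 2
    = 10.

10


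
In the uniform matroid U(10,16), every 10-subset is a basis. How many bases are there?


Bases of U(10,16) are all 10-element subsets of the 16-element ground set.
Number of bases = C(16,10).
(16 choose 10) = 8008.

8008


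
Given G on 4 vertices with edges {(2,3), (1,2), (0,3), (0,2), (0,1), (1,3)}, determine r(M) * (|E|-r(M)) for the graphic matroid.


r(M) = |V| - c = 4 - 1 = 3.
nullity = |E| - r(M) = 6 - 3 = 3.
Product = 3 * 3 = 9.

9


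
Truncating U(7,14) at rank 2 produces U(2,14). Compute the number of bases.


Truncating U(7,14) to rank 2 gives U(2,14).
Bases of U(2,14) are all 2-element subsets of 14 elements.
Number of bases = C(14,2) = (14 * 13) / (1 * 2) = 91.

91


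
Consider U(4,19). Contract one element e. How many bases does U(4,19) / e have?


Contracting e from U(4,19) gives U(3,18).
Bases of U(3,18) = C(18,3) = (18 * 17 * 16) / (1 * 2 * 3) = 816.

816


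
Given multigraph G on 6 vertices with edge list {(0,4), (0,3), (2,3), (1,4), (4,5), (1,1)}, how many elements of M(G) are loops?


In a graphic matroid, a loop is a self-loop edge (u,u) with rank 0.
Examining all 6 edges for self-loops...
Self-loops found: (1,1)
Number of loops = 1.

1


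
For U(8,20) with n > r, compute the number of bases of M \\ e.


Deleting e from U(8,20) gives U(8,19) since n > r.
Bases of U(8,19) = (19 choose 8) = 75582.

75582


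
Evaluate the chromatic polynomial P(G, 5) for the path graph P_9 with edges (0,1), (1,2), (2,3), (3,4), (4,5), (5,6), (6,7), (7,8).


P(P_9, k) = k * (k-1)^(8).
P(5) = 5 * 4^8 = 5 * 65536 = 327680.

327680


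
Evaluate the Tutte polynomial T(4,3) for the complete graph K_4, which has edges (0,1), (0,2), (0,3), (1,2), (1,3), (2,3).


T(K_4; x,y) = x^3 + 3x^2 + 4xy + 2x + y^3 + 3y^2 + 2y.
Substituting x=4, y=3:
= 64 + 48 + 48 + 8 + 27 + 27 + 6
= 228.

228


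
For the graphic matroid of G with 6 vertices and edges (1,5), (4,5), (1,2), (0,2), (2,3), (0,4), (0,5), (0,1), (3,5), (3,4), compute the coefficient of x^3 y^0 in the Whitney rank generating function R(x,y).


R(x,y) = sum over A in 2^E of x^(r(E)-r(A)) * y^(|A|-r(A)).
G has 6 vertices, 10 edges. r(E) = 5.
Enumerate all 2^10 = 1024 subsets.
Count subsets with r(E)-r(A)=3 and |A|-r(A)=0: 45.

45


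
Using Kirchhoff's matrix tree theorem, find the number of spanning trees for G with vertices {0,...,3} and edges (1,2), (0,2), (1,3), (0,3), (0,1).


By Kirchhoff's matrix tree theorem, the number of spanning trees equals
the determinant of any cofactor of the Laplacian matrix L.
G has 4 vertices and 5 edges.
Computing the (3 x 3) cofactor determinant gives 8.

8


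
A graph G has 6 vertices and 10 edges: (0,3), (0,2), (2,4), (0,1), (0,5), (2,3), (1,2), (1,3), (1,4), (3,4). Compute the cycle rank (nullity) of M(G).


Cycle rank (nullity) = |E| - r(M) = |E| - (|V| - c).
|E| = 10, |V| = 6, c = 1.
Nullity = 10 - (6 - 1) = 10 - 5 = 5.

5


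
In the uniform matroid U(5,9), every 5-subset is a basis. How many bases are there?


Bases of U(5,9) are all 5-element subsets of the 9-element ground set.
Number of bases = C(9,5).
C(9,5) = 126.

126


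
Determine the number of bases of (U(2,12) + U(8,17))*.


(M1+M2)* = M1* + M2*.
M1* = U(10,12), bases: C(12,10) = 66.
M2* = U(9,17), bases: C(17,9) = 24310.
|B(M*)| = 66 * 24310 = 1604460.

1604460


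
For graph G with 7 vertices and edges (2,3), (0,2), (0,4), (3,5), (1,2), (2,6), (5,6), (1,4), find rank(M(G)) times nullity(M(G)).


r(M) = |V| - c = 7 - 1 = 6.
nullity = |E| - r(M) = 8 - 6 = 2.
Product = 6 * 2 = 12.

12


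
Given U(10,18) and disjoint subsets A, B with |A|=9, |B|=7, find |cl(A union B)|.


|A union B| = 9 + 7 = 16 (disjoint).
In U(10,18), cl(S) = S if |S| < 10, else cl(S) = E.
Since 16 >= 10, cl(A union B) = E.
|cl(A union B)| = 18.

18


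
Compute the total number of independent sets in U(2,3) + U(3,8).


For a direct sum, |I(M1+M2)| = |I(M1)| * |I(M2)|.
|I(U(2,3))| = sum C(3,k) for k=0..2 = 7.
|I(U(3,8))| = sum C(8,k) for k=0..3 = 93.
Total = 7 * 93 = 651.

651


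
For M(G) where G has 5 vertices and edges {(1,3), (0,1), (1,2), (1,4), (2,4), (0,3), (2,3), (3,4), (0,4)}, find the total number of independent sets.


An independent set in a graphic matroid is an acyclic edge subset.
G has 5 vertices and 9 edges.
Enumerate all 2^9 = 512 subsets, checking for acyclicity.
Total independent sets = 198.

198


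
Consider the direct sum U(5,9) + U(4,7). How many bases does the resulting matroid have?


Bases of a direct sum M1 + M2: |B| = |B(M1)| * |B(M2)|.
|B(U(5,9))| = C(9,5) = 126.
|B(U(4,7))| = C(7,4) = 35.
Total bases = 126 * 35 = 4410.

4410


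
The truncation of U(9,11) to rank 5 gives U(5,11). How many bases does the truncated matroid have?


Truncating U(9,11) to rank 5 gives U(5,11).
Bases of U(5,11) are all 5-element subsets of 11 elements.
Number of bases = C(11,5) = 462.

462


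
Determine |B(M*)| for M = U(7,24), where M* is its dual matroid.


The dual of U(r,n) is U(n-r, n) = U(17,24).
Bases of U(17,24) are all (17)-element subsets.
|B(M*)| = C(24,17) = 346104.

346104


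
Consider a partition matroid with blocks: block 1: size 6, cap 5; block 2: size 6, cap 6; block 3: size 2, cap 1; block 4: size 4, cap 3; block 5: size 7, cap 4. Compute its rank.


Rank of a partition matroid = sum of min(|Si|, ci) for each block.
= min(6,5) + min(6,6) + min(2,1) + min(4,3) + min(7,4)
= 5 + 6 + 1 + 3 + 4
= 19.

19


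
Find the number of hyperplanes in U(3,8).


Hyperplanes of U(3,8) are flats of rank 2.
In a uniform matroid, these are exactly the (2)-element subsets.
Count = (8 choose 2) = 28.

28


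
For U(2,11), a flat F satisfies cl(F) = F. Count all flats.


Flats of U(2,11): every subset of size < 2 is a flat, plus E itself.
Count = C(11,0) + C(11,1) + 1
     = 1 + 11 + 1
     = 13.

13


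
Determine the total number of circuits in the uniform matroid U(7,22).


In U(7,22), circuits are the (8)-element subsets.
Any set of 8 elements is dependent, and removing any one element gives
an independent set of size 7, so it is a minimal dependent set.
Number of circuits = C(22,8) = 319770.

319770
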